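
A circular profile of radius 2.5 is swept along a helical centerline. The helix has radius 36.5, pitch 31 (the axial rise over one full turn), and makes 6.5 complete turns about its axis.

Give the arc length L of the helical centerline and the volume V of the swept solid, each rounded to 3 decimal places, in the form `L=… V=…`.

2πR = 2π·36.5 = 229.336264
per-turn = √(229.336264² + 31²) = √(52595.1219 + 961) = √53556.1219 = 231.421956
L = 6.5 × 231.421956 = 1504.242716
V = π·2.5² × L = 19.634954 × 1504.242716 = 29535.736659

L=1504.243 V=29535.737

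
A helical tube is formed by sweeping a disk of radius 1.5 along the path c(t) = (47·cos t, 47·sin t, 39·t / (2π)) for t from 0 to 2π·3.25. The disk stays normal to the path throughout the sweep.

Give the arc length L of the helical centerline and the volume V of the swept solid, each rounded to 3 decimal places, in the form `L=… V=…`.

L=968.090 V=6843.025

2πR = 2π·47 = 295.309709
per-turn = √(295.309709² + 39²) = √(87207.8245 + 1521) = √88728.8245 = 297.873840
L = 3.25 × 297.873840 = 968.089980
V = π·1.5² × L = 7.068583 × 968.089980 = 6843.024828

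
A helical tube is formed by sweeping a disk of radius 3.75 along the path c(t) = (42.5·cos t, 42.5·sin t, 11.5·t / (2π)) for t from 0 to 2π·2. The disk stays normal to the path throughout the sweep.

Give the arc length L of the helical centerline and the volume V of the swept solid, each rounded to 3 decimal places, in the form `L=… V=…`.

L=534.566 V=23616.392

2πR = 2π·42.5 = 267.035376
per-turn = √(267.035376² + 11.5²) = √(71307.8918 + 132.25) = √71440.1418 = 267.282887
L = 2 × 267.282887 = 534.565774
V = π·3.75² × L = 44.178647 × 534.565774 = 23616.392482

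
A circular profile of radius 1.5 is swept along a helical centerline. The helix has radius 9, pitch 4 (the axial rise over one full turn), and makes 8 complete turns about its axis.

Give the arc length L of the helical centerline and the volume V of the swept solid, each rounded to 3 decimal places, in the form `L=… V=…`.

L=453.520 V=3205.742

2πR = 2π·9 = 56.548668
per-turn = √(56.548668² + 4²) = √(3197.7518 + 16) = √3213.7518 = 56.689962
L = 8 × 56.689962 = 453.519698
V = π·1.5² × L = 7.068583 × 453.519698 = 3205.741844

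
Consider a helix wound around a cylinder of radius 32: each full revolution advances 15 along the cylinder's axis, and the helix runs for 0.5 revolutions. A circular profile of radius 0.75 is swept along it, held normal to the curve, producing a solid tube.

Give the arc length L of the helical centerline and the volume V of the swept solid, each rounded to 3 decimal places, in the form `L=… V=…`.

L=100.810 V=178.147

2πR = 2π·32 = 201.061930
per-turn = √(201.061930² + 15²) = √(40425.8996 + 225) = √40650.8996 = 201.620683
L = 0.5 × 201.620683 = 100.810341
V = π·0.75² × L = 1.767146 × 100.810341 = 178.146578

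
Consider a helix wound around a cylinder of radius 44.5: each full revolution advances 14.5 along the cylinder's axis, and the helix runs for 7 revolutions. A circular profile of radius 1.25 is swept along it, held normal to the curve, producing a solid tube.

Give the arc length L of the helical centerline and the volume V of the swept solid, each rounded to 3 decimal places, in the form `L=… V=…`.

L=1959.842 V=9620.354

2πR = 2π·44.5 = 279.601746
per-turn = √(279.601746² + 14.5²) = √(78177.1365 + 210.25) = √78387.3865 = 279.977475
L = 7 × 279.977475 = 1959.842324
V = π·1.25² × L = 4.908739 × 1959.842324 = 9620.353513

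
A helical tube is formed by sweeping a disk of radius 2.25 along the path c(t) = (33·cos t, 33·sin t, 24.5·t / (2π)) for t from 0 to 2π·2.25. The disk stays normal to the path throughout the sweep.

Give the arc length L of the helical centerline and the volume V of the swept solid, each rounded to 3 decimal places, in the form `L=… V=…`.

L=469.772 V=7471.401

2πR = 2π·33 = 207.345115
per-turn = √(207.345115² + 24.5²) = √(42991.9968 + 600.25) = √43592.2468 = 208.787564
L = 2.25 × 208.787564 = 469.772018
V = π·2.25² × L = 15.904313 × 469.772018 = 7471.401130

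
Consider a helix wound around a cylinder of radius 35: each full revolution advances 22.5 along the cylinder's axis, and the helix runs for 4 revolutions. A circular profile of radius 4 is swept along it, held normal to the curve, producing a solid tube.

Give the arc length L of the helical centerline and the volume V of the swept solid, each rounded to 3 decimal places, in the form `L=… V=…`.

L=884.238 V=44446.654

2πR = 2π·35 = 219.911486
per-turn = √(219.911486² + 22.5²) = √(48361.0616 + 506.25) = √48867.3116 = 221.059520
L = 4 × 221.059520 = 884.238082
V = π·4² × L = 50.265482 × 884.238082 = 44446.653782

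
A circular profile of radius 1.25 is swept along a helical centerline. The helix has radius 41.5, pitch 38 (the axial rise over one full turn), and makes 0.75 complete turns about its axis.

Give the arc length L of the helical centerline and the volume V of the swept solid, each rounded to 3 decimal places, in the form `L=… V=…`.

2πR = 2π·41.5 = 260.752190
per-turn = √(260.752190² + 38²) = √(67991.7047 + 1444) = √69435.7047 = 263.506555
L = 0.75 × 263.506555 = 197.629917
V = π·1.25² × L = 4.908739 × 197.629917 = 970.113584

L=197.630 V=970.114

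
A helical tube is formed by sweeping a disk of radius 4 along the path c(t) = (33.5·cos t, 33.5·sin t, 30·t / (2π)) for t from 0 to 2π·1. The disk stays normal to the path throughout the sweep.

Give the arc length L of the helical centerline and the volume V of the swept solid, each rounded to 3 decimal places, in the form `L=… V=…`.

L=212.614 V=10687.138

2πR = 2π·33.5 = 210.486708
per-turn = √(210.486708² + 30²) = √(44304.6542 + 900) = √45204.6542 = 212.613862
L = 1 × 212.613862 = 212.613862
V = π·4² × L = 50.265482 × 212.613862 = 10687.138332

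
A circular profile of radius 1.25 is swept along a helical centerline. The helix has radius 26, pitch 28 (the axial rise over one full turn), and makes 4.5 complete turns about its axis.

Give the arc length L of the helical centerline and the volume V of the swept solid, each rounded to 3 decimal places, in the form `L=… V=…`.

L=745.853 V=3661.195

2πR = 2π·26 = 163.362818
per-turn = √(163.362818² + 28²) = √(26687.4103 + 784) = √27471.4103 = 165.745016
L = 4.5 × 165.745016 = 745.852572
V = π·1.25² × L = 4.908739 × 745.852572 = 3661.195249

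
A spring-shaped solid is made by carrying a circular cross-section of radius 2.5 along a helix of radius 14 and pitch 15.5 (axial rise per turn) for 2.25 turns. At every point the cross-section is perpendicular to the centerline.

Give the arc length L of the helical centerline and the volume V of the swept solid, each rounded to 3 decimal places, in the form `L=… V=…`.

L=200.969 V=3946.026

2πR = 2π·14 = 87.964594
per-turn = √(87.964594² + 15.5²) = √(7737.7699 + 240.25) = √7978.0199 = 89.319762
L = 2.25 × 89.319762 = 200.969464
V = π·2.5² × L = 19.634954 × 200.969464 = 3946.026200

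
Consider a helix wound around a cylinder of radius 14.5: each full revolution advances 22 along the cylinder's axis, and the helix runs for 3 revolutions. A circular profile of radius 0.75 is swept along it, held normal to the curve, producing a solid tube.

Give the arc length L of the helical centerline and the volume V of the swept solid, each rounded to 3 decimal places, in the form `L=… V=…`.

2πR = 2π·14.5 = 91.106187
per-turn = √(91.106187² + 22²) = √(8300.3373 + 484) = √8784.3373 = 93.724796
L = 3 × 93.724796 = 281.174387
V = π·0.75² × L = 1.767146 × 281.174387 = 496.876155

L=281.174 V=496.876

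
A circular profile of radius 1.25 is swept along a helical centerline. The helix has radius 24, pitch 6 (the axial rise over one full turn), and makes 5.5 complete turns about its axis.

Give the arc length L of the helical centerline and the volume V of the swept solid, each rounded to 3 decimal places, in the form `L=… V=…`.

L=830.037 V=4074.433

2πR = 2π·24 = 150.796447
per-turn = √(150.796447² + 6²) = √(22739.5685 + 36) = √22775.5685 = 150.915766
L = 5.5 × 150.915766 = 830.036715
V = π·1.25² × L = 4.908739 × 830.036715 = 4074.433197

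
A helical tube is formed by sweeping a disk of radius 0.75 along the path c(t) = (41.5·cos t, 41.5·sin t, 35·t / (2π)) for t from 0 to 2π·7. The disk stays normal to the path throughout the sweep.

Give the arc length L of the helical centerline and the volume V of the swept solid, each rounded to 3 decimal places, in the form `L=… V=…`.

L=1841.635 V=3254.437

2πR = 2π·41.5 = 260.752190
per-turn = √(260.752190² + 35²) = √(67991.7047 + 1225) = √69216.7047 = 263.090678
L = 7 × 263.090678 = 1841.634744
V = π·0.75² × L = 1.767146 × 1841.634744 = 3254.437228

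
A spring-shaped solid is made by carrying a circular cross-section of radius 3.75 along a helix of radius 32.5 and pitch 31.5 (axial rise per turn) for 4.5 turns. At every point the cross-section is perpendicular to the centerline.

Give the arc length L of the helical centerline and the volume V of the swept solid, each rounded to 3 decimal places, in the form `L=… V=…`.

L=929.785 V=41076.625

2πR = 2π·32.5 = 204.203522
per-turn = √(204.203522² + 31.5²) = √(41699.0786 + 992.25) = √42691.3286 = 206.618800
L = 4.5 × 206.618800 = 929.784601
V = π·3.75² × L = 44.178647 × 929.784601 = 41076.625381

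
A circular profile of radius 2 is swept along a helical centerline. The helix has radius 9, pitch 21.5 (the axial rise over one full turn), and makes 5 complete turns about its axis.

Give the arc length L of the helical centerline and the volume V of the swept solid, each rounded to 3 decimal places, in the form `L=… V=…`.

2πR = 2π·9 = 56.548668
per-turn = √(56.548668² + 21.5²) = √(3197.7518 + 462.25) = √3660.0018 = 60.497949
L = 5 × 60.497949 = 302.489745
V = π·2² × L = 12.566371 × 302.489745 = 3801.198239

L=302.490 V=3801.198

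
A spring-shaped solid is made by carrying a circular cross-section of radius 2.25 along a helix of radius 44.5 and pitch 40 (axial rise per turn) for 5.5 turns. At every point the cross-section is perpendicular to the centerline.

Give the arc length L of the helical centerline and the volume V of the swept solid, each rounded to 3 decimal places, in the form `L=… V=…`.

L=1553.467 V=24706.818

2πR = 2π·44.5 = 279.601746
per-turn = √(279.601746² + 40²) = √(78177.1365 + 1600) = √79777.1365 = 282.448467
L = 5.5 × 282.448467 = 1553.466568
V = π·2.25² × L = 15.904313 × 1553.466568 = 24706.818236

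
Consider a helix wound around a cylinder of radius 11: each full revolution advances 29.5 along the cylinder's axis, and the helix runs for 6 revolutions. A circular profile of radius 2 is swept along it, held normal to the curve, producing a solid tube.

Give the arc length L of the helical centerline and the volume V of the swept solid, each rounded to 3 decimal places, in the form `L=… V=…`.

2πR = 2π·11 = 69.115038
per-turn = √(69.115038² + 29.5²) = √(4776.8885 + 870.25) = √5647.1385 = 75.147445
L = 6 × 75.147445 = 450.884672
V = π·2² × L = 12.566371 × 450.884672 = 5665.983888

L=450.885 V=5665.984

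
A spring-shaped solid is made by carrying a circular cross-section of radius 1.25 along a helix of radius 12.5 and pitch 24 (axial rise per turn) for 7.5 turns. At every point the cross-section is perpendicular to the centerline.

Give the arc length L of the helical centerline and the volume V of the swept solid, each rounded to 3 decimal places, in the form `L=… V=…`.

2πR = 2π·12.5 = 78.539816
per-turn = √(78.539816² + 24²) = √(6168.5028 + 576) = √6744.5028 = 82.124922
L = 7.5 × 82.124922 = 615.936912
V = π·1.25² × L = 4.908739 × 615.936912 = 3023.473247

L=615.937 V=3023.473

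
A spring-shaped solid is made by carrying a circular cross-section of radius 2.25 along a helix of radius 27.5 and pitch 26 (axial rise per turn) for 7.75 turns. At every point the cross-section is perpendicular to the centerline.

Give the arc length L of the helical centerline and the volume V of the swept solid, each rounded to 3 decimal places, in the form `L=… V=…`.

2πR = 2π·27.5 = 172.787596
per-turn = √(172.787596² + 26²) = √(29855.5533 + 676) = √30531.5533 = 174.732805
L = 7.75 × 174.732805 = 1354.179243
V = π·2.25² × L = 15.904313 × 1354.179243 = 21537.290272

L=1354.179 V=21537.290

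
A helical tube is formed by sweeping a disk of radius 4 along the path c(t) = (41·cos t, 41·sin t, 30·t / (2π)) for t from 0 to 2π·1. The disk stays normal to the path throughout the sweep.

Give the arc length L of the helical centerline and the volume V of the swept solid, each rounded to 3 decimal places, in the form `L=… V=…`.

L=259.352 V=13036.430

2πR = 2π·41 = 257.610598
per-turn = √(257.610598² + 30²) = √(66363.2200 + 900) = √67263.2200 = 259.351537
L = 1 × 259.351537 = 259.351537
V = π·4² × L = 50.265482 × 259.351537 = 13036.430157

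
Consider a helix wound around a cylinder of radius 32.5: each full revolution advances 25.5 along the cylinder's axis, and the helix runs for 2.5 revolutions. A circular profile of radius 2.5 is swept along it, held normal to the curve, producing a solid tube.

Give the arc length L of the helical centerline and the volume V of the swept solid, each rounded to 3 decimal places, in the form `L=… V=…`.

2πR = 2π·32.5 = 204.203522
per-turn = √(204.203522² + 25.5²) = √(41699.0786 + 650.25) = √42349.3286 = 205.789525
L = 2.5 × 205.789525 = 514.473812
V = π·2.5² × L = 19.634954 × 514.473812 = 10101.669686

L=514.474 V=10101.670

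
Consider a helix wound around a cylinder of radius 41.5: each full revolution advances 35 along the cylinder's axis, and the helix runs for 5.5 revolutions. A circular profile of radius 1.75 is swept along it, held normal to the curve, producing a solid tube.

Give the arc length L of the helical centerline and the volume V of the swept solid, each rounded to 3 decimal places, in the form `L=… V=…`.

L=1446.999 V=13921.759

2πR = 2π·41.5 = 260.752190
per-turn = √(260.752190² + 35²) = √(67991.7047 + 1225) = √69216.7047 = 263.090678
L = 5.5 × 263.090678 = 1446.998728
V = π·1.75² × L = 9.621128 × 1446.998728 = 13921.759253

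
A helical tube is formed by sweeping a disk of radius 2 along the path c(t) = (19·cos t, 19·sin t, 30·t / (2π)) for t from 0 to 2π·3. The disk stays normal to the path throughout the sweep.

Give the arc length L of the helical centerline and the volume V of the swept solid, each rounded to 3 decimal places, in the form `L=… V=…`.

L=369.277 V=4640.470

2πR = 2π·19 = 119.380521
per-turn = √(119.380521² + 30²) = √(14251.7088 + 900) = √15151.7088 = 123.092277
L = 3 × 123.092277 = 369.276832
V = π·2² × L = 12.566371 × 369.276832 = 4640.469533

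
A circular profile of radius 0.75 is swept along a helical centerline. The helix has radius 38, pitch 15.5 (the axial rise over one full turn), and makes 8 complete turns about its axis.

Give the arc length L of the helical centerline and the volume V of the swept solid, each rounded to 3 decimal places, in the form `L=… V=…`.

2πR = 2π·38 = 238.761042
per-turn = √(238.761042² + 15.5²) = √(57006.8350 + 240.25) = √57247.0850 = 239.263631
L = 8 × 239.263631 = 1914.109046
V = π·0.75² × L = 1.767146 × 1914.109046 = 3382.509891

L=1914.109 V=3382.510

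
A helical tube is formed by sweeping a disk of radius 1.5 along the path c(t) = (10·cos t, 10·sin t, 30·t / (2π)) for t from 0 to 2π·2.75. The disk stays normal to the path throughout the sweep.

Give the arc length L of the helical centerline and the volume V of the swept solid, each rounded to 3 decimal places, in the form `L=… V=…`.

2πR = 2π·10 = 62.831853
per-turn = √(62.831853² + 30²) = √(3947.8418 + 900) = √4847.8418 = 69.626444
L = 2.75 × 69.626444 = 191.472722
V = π·1.5² × L = 7.068583 × 191.472722 = 1353.440919

L=191.473 V=1353.441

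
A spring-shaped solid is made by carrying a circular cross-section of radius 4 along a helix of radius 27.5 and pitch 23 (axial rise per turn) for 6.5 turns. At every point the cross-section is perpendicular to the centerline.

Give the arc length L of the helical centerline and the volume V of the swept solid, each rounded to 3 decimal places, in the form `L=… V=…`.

L=1133.026 V=56952.087

2πR = 2π·27.5 = 172.787596
per-turn = √(172.787596² + 23²) = √(29855.5533 + 529) = √30384.5533 = 174.311656
L = 6.5 × 174.311656 = 1133.025762
V = π·4² × L = 50.265482 × 1133.025762 = 56952.086567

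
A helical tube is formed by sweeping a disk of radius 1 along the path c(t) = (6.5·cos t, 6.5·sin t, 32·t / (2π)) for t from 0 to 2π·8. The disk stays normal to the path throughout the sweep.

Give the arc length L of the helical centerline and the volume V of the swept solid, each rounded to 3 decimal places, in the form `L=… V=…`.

2πR = 2π·6.5 = 40.840704
per-turn = √(40.840704² + 32²) = √(1667.9631 + 1024) = √2691.9631 = 51.884132
L = 8 × 51.884132 = 415.073055
V = π·1² × L = 3.141593 × 415.073055 = 1303.990461

L=415.073 V=1303.990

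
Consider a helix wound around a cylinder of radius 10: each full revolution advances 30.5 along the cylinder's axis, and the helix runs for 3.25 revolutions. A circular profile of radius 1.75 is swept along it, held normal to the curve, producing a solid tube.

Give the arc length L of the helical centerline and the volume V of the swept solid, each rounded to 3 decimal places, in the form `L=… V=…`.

2πR = 2π·10 = 62.831853
per-turn = √(62.831853² + 30.5²) = √(3947.8418 + 930.25) = √4878.0918 = 69.843337
L = 3.25 × 69.843337 = 226.990846
V = π·1.75² × L = 9.621128 × 226.990846 = 2183.907872

L=226.991 V=2183.908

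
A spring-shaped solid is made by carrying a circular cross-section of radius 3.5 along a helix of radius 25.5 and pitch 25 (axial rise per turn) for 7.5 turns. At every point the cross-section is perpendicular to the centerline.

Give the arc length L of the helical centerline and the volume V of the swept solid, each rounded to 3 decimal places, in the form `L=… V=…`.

L=1216.199 V=46804.839

2πR = 2π·25.5 = 160.221225
per-turn = √(160.221225² + 25²) = √(25670.8410 + 625) = √26295.8410 = 162.159924
L = 7.5 × 162.159924 = 1216.199432
V = π·3.5² × L = 38.484510 × 1216.199432 = 46804.839219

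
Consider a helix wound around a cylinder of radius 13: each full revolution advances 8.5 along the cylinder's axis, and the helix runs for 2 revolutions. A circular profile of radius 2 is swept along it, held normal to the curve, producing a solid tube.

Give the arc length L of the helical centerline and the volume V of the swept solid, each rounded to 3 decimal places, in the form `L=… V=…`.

2πR = 2π·13 = 81.681409
per-turn = √(81.681409² + 8.5²) = √(6671.8526 + 72.25) = √6744.1026 = 82.122485
L = 2 × 82.122485 = 164.244970
V = π·2² × L = 12.566371 × 164.244970 = 2063.963170

L=164.245 V=2063.963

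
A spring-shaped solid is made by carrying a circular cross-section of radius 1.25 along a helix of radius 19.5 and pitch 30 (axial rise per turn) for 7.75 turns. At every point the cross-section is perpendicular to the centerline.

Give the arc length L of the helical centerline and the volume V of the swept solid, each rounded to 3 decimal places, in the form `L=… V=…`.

L=977.596 V=4798.765

2πR = 2π·19.5 = 122.522113
per-turn = √(122.522113² + 30²) = √(15011.6683 + 900) = √15911.6683 = 126.141461
L = 7.75 × 126.141461 = 977.596326
V = π·1.25² × L = 4.908739 × 977.596326 = 4798.764744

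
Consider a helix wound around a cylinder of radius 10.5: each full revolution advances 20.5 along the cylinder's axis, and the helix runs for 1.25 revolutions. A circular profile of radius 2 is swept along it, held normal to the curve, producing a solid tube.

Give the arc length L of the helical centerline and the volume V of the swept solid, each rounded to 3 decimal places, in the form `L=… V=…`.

2πR = 2π·10.5 = 65.973446
per-turn = √(65.973446² + 20.5²) = √(4352.4955 + 420.25) = √4772.7455 = 69.085060
L = 1.25 × 69.085060 = 86.356325
V = π·2² × L = 12.566371 × 86.356325 = 1085.185588

L=86.356 V=1085.186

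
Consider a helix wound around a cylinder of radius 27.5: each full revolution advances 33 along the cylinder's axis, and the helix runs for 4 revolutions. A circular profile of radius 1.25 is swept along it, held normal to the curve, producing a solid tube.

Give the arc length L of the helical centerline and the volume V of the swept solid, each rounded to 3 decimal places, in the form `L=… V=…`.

L=703.643 V=3453.997

2πR = 2π·27.5 = 172.787596
per-turn = √(172.787596² + 33²) = √(29855.5533 + 1089) = √30944.5533 = 175.910640
L = 4 × 175.910640 = 703.642561
V = π·1.25² × L = 4.908739 × 703.642561 = 3453.997342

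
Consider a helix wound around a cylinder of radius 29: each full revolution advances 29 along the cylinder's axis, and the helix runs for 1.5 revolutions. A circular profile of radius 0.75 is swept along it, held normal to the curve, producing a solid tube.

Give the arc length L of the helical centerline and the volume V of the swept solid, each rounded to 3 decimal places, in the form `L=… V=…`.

2πR = 2π·29 = 182.212374
per-turn = √(182.212374² + 29²) = √(33201.3492 + 841) = √34042.3492 = 184.505689
L = 1.5 × 184.505689 = 276.758533
V = π·0.75² × L = 1.767146 × 276.758533 = 489.072698

L=276.759 V=489.073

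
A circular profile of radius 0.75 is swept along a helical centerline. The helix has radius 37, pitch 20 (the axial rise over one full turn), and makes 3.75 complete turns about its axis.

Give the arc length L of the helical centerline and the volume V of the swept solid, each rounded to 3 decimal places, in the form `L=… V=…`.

L=875.012 V=1546.274

2πR = 2π·37 = 232.477856
per-turn = √(232.477856² + 20²) = √(54045.9537 + 400) = √54445.9537 = 233.336567
L = 3.75 × 233.336567 = 875.012128
V = π·0.75² × L = 1.767146 × 875.012128 = 1546.274066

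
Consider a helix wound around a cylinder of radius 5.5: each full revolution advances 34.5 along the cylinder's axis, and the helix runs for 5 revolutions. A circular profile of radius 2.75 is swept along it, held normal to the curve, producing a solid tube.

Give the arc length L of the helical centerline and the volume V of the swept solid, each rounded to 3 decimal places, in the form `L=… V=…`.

L=244.155 V=5800.713

2πR = 2π·5.5 = 34.557519
per-turn = √(34.557519² + 34.5²) = √(1194.2221 + 1190.25) = √2384.4721 = 48.831057
L = 5 × 48.831057 = 244.155285
V = π·2.75² × L = 23.758294 × 244.155285 = 5800.713157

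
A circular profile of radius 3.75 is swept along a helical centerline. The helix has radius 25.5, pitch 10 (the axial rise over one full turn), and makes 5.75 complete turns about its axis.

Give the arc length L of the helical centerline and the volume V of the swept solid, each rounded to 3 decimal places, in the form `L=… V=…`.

2πR = 2π·25.5 = 160.221225
per-turn = √(160.221225² + 10²) = √(25670.8410 + 100) = √25770.8410 = 160.532991
L = 5.75 × 160.532991 = 923.064696
V = π·3.75² × L = 44.178647 × 923.064696 = 40779.749057

L=923.065 V=40779.749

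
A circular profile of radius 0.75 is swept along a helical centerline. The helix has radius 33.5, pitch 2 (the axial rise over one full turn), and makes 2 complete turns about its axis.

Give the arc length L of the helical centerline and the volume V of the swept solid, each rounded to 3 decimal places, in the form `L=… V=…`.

L=420.992 V=743.955

2πR = 2π·33.5 = 210.486708
per-turn = √(210.486708² + 2²) = √(44304.6542 + 4) = √44308.6542 = 210.496209
L = 2 × 210.496209 = 420.992419
V = π·0.75² × L = 1.767146 × 420.992419 = 743.955013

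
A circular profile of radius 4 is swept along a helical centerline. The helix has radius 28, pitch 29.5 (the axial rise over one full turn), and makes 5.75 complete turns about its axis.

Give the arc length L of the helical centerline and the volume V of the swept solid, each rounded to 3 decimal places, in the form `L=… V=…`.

2πR = 2π·28 = 175.929189
per-turn = √(175.929189² + 29.5²) = √(30951.0794 + 870.25) = √31821.3294 = 178.385340
L = 5.75 × 178.385340 = 1025.715703
V = π·4² × L = 50.265482 × 1025.715703 = 51558.094675

L=1025.716 V=51558.095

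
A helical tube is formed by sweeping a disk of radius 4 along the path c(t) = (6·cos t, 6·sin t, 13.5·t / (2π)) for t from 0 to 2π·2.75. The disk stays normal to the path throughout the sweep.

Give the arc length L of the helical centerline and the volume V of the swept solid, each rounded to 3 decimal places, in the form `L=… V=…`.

L=110.119 V=5535.201

2πR = 2π·6 = 37.699112
per-turn = √(37.699112² + 13.5²) = √(1421.2230 + 182.25) = √1603.4730 = 40.043389
L = 2.75 × 40.043389 = 110.119321
V = π·4² × L = 50.265482 × 110.119321 = 5535.200789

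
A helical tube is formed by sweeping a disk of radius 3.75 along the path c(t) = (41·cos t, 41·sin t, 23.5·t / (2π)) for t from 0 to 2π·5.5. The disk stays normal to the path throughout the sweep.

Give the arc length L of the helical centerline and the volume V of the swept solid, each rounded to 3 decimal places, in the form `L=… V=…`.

2πR = 2π·41 = 257.610598
per-turn = √(257.610598² + 23.5²) = √(66363.2200 + 552.25) = √66915.4700 = 258.680247
L = 5.5 × 258.680247 = 1422.741356
V = π·3.75² × L = 44.178647 × 1422.741356 = 62854.787718

L=1422.741 V=62854.788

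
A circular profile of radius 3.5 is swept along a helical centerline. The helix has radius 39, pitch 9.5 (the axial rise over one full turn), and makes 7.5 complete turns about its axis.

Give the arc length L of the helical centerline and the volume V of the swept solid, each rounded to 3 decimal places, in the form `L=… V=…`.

L=1839.212 V=70781.185

2πR = 2π·39 = 245.044227
per-turn = √(245.044227² + 9.5²) = √(60046.6732 + 90.25) = √60136.9232 = 245.228308
L = 7.5 × 245.228308 = 1839.212312
V = π·3.5² × L = 38.484510 × 1839.212312 = 70781.184626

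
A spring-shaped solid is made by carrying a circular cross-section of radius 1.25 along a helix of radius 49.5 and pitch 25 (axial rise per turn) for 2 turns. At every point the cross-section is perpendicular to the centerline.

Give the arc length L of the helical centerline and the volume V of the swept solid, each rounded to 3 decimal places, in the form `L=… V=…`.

L=624.042 V=3063.257

2πR = 2π·49.5 = 311.017673
per-turn = √(311.017673² + 25²) = √(96731.9927 + 625) = √97356.9927 = 312.020821
L = 2 × 312.020821 = 624.041642
V = π·1.25² × L = 4.908739 × 624.041642 = 3063.257247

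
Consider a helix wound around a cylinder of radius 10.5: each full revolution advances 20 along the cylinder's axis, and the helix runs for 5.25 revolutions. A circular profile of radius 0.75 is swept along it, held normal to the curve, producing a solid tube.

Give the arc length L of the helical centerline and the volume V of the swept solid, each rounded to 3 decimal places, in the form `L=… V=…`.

L=361.926 V=639.577

2πR = 2π·10.5 = 65.973446
per-turn = √(65.973446² + 20²) = √(4352.4955 + 400) = √4752.4955 = 68.938346
L = 5.25 × 68.938346 = 361.926316
V = π·0.75² × L = 1.767146 × 361.926316 = 639.576594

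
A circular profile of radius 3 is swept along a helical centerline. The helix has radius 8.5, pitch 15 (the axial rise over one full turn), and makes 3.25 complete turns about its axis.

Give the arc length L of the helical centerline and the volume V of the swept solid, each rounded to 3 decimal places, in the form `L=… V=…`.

2πR = 2π·8.5 = 53.407075
per-turn = √(53.407075² + 15²) = √(2852.3157 + 225) = √3077.3157 = 55.473558
L = 3.25 × 55.473558 = 180.289065
V = π·3² × L = 28.274334 × 180.289065 = 5097.553205

L=180.289 V=5097.553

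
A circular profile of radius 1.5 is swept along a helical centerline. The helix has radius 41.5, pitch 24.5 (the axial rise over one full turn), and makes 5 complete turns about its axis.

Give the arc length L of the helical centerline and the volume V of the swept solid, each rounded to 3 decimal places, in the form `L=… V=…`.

2πR = 2π·41.5 = 260.752190
per-turn = √(260.752190² + 24.5²) = √(67991.7047 + 600.25) = √68591.9547 = 261.900658
L = 5 × 261.900658 = 1309.503291
V = π·1.5² × L = 7.068583 × 1309.503291 = 9256.333314

L=1309.503 V=9256.333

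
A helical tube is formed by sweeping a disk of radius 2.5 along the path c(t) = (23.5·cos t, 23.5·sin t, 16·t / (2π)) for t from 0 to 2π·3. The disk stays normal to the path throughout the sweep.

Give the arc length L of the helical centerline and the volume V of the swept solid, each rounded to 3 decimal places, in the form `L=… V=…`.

L=445.558 V=8748.504

2πR = 2π·23.5 = 147.654855
per-turn = √(147.654855² + 16²) = √(21801.9561 + 256) = √22057.9561 = 148.519211
L = 3 × 148.519211 = 445.557634
V = π·2.5² × L = 19.634954 × 445.557634 = 8748.503683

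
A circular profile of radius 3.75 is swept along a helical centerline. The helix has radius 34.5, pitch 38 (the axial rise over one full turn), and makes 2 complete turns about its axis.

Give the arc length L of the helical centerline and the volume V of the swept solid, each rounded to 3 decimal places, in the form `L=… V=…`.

2πR = 2π·34.5 = 216.769893
per-turn = √(216.769893² + 38²) = √(46989.1866 + 1444) = √48433.1866 = 220.075411
L = 2 × 220.075411 = 440.150822
V = π·3.75² × L = 44.178647 × 440.150822 = 19445.267661

L=440.151 V=19445.268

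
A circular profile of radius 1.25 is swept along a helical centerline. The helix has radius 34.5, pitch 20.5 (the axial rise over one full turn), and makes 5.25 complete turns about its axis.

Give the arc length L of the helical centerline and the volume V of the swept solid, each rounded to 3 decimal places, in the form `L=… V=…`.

2πR = 2π·34.5 = 216.769893
per-turn = √(216.769893² + 20.5²) = √(46989.1866 + 420.25) = √47409.4366 = 217.737081
L = 5.25 × 217.737081 = 1143.119677
V = π·1.25² × L = 4.908739 × 1143.119677 = 5611.275591

L=1143.120 V=5611.276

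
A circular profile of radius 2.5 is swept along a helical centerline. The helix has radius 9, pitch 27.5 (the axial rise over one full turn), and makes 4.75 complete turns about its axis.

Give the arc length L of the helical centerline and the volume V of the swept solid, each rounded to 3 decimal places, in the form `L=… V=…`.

L=298.684 V=5864.648

2πR = 2π·9 = 56.548668
per-turn = √(56.548668² + 27.5²) = √(3197.7518 + 756.25) = √3954.0018 = 62.880854
L = 4.75 × 62.880854 = 298.684057
V = π·2.5² × L = 19.634954 × 298.684057 = 5864.647755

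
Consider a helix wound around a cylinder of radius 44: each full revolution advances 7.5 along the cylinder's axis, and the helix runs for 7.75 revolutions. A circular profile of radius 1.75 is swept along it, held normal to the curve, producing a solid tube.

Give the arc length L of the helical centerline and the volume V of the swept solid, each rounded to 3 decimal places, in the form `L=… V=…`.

2πR = 2π·44 = 276.460154
per-turn = √(276.460154² + 7.5²) = √(76430.2165 + 56.25) = √76486.4665 = 276.561867
L = 7.75 × 276.561867 = 2143.354472
V = π·1.75² × L = 9.621128 × 2143.354472 = 20621.486657

L=2143.354 V=20621.487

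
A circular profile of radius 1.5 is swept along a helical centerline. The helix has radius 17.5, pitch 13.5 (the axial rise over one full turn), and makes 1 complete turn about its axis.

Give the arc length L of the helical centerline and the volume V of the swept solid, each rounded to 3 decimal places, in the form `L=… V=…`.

2πR = 2π·17.5 = 109.955743
per-turn = √(109.955743² + 13.5²) = √(12090.2654 + 182.25) = √12272.5154 = 110.781386
L = 1 × 110.781386 = 110.781386
V = π·1.5² × L = 7.068583 × 110.781386 = 783.067471

L=110.781 V=783.067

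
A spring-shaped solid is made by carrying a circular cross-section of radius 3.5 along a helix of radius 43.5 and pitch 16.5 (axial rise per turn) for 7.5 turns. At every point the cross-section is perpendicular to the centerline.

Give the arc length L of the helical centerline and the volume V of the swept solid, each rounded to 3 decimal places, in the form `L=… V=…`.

L=2053.621 V=79032.604

2πR = 2π·43.5 = 273.318561
per-turn = √(273.318561² + 16.5²) = √(74703.0357 + 272.25) = √74975.2857 = 273.816153
L = 7.5 × 273.816153 = 2053.621148
V = π·3.5² × L = 38.484510 × 2053.621148 = 79032.603636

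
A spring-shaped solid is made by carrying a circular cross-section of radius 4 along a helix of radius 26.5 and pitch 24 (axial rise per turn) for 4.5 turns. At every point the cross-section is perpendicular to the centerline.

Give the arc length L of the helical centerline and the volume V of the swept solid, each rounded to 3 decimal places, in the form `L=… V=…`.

L=757.013 V=38051.644

2πR = 2π·26.5 = 166.504411
per-turn = √(166.504411² + 24²) = √(27723.7188 + 576) = √28299.7188 = 168.225203
L = 4.5 × 168.225203 = 757.013411
V = π·4² × L = 50.265482 × 757.013411 = 38051.644348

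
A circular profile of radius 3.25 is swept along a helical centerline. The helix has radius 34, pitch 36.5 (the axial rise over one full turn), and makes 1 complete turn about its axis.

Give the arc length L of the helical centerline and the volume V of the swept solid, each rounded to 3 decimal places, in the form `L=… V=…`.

2πR = 2π·34 = 213.628300
per-turn = √(213.628300² + 36.5²) = √(45637.0508 + 1332.25) = √46969.3008 = 216.724020
L = 1 × 216.724020 = 216.724020
V = π·3.25² × L = 33.183072 × 216.724020 = 7191.568840

L=216.724 V=7191.569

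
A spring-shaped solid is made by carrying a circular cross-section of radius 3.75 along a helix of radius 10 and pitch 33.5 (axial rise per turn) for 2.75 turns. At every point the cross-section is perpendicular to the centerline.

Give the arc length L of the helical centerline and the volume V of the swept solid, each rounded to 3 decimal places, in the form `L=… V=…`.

2πR = 2π·10 = 62.831853
per-turn = √(62.831853² + 33.5²) = √(3947.8418 + 1122.25) = √5070.0918 = 71.204577
L = 2.75 × 71.204577 = 195.812586
V = π·3.75² × L = 44.178647 × 195.812586 = 8650.735066

L=195.813 V=8650.735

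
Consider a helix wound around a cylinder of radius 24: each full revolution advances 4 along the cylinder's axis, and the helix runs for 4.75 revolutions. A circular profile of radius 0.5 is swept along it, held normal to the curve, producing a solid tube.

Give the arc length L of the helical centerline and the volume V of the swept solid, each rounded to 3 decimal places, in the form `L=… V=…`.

L=716.535 V=562.765

2πR = 2π·24 = 150.796447
per-turn = √(150.796447² + 4²) = √(22739.5685 + 16) = √22755.5685 = 150.849490
L = 4.75 × 150.849490 = 716.535076
V = π·0.5² × L = 0.785398 × 716.535076 = 562.765333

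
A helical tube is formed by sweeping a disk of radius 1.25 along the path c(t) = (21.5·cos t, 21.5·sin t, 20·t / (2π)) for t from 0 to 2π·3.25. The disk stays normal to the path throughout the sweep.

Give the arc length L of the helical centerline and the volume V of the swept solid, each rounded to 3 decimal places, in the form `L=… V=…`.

L=443.823 V=2178.612

2πR = 2π·21.5 = 135.088484
per-turn = √(135.088484² + 20²) = √(18248.8985 + 400) = √18648.8985 = 136.560970
L = 3.25 × 136.560970 = 443.823153
V = π·1.25² × L = 4.908739 × 443.823153 = 2178.611806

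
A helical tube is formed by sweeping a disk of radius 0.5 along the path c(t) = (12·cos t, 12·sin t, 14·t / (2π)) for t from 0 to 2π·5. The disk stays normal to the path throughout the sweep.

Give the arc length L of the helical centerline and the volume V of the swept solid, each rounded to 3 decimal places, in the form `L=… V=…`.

2πR = 2π·12 = 75.398224
per-turn = √(75.398224² + 14²) = √(5684.8921 + 196) = √5880.8921 = 76.686975
L = 5 × 76.686975 = 383.434875
V = π·0.5² × L = 0.785398 × 383.434875 = 301.149047

L=383.435 V=301.149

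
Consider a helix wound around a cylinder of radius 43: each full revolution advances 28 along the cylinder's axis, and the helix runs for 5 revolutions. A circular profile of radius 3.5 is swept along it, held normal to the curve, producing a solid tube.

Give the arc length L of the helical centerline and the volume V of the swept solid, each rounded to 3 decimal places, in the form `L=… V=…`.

2πR = 2π·43 = 270.176968
per-turn = √(270.176968² + 28²) = √(72995.5942 + 784) = √73779.5942 = 271.623994
L = 5 × 271.623994 = 1358.119970
V = π·3.5² × L = 38.484510 × 1358.119970 = 52266.581587

L=1358.120 V=52266.582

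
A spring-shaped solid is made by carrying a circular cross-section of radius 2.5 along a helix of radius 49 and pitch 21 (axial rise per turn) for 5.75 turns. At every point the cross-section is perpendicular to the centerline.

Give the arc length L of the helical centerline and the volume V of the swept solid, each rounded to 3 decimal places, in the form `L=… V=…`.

2πR = 2π·49 = 307.876080
per-turn = √(307.876080² + 21²) = √(94787.6807 + 441) = √95228.6807 = 308.591446
L = 5.75 × 308.591446 = 1774.400816
V = π·2.5² × L = 19.634954 × 1774.400816 = 34840.278544

L=1774.401 V=34840.279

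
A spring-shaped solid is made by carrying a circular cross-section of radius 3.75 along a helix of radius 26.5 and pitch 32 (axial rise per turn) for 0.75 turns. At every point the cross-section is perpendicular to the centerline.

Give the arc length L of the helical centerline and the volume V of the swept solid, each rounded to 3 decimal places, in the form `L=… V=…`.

L=127.164 V=5617.918

2πR = 2π·26.5 = 166.504411
per-turn = √(166.504411² + 32²) = √(27723.7188 + 1024) = √28747.7188 = 169.551522
L = 0.75 × 169.551522 = 127.163642
V = π·3.75² × L = 44.178647 × 127.163642 = 5617.917604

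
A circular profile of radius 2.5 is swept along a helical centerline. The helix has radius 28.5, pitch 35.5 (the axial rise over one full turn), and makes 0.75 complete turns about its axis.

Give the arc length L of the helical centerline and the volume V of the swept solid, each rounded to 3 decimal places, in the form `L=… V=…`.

L=136.917 V=2688.355

2πR = 2π·28.5 = 179.070781
per-turn = √(179.070781² + 35.5²) = √(32066.3447 + 1260.25) = √33326.5947 = 182.555730
L = 0.75 × 182.555730 = 136.916798
V = π·2.5² × L = 19.634954 × 136.916798 = 2688.355038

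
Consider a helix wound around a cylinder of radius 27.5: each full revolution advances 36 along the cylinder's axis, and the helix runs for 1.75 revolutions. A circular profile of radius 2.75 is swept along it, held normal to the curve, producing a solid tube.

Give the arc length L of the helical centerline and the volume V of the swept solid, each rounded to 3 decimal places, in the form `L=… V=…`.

2πR = 2π·27.5 = 172.787596
per-turn = √(172.787596² + 36²) = √(29855.5533 + 1296) = √31151.5533 = 176.498026
L = 1.75 × 176.498026 = 308.871546
V = π·2.75² × L = 23.758294 × 308.871546 = 7338.261138

L=308.872 V=7338.261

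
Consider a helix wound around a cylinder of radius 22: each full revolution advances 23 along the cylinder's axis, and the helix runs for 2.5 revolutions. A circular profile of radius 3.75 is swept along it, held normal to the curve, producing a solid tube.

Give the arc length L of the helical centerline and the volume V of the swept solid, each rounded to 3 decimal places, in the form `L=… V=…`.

L=350.326 V=15476.938

2πR = 2π·22 = 138.230077
per-turn = √(138.230077² + 23²) = √(19107.5541 + 529) = √19636.5541 = 140.130490
L = 2.5 × 140.130490 = 350.326224
V = π·3.75² × L = 44.178647 × 350.326224 = 15476.938479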